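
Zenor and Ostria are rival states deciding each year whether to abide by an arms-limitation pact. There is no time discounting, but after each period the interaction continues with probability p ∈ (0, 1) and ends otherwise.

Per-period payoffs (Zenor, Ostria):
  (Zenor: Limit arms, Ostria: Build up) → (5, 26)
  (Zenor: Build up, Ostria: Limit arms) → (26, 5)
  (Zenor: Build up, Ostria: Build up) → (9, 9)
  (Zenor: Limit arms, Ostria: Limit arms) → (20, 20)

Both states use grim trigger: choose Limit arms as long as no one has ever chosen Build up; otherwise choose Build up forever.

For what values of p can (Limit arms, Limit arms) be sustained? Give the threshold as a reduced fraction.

Expected cooperation value is 20 + p·20 + p²·20 + … = 20/(1−p); deviation gives 26 + p·9/(1−p).
20 ≥ 26(1−p) + 9p ⇒ 17p ≥ 6 ⇒ p ≥ 6/17.

6/17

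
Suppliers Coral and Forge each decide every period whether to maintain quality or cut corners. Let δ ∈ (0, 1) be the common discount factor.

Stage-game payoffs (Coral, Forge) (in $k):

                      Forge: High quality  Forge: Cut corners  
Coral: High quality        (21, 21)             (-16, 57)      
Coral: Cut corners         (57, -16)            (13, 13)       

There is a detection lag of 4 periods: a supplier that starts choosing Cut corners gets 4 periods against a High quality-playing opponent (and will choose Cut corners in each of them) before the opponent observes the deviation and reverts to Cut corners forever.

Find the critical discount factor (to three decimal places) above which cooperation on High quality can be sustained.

0.951

Deviating for the 4 undetected periods gains 57−21 = 36 per period over cooperation, then loses 21−13 = 8 per period forever once punishment starts.
Gain: 36(1 + δ + … + δ^3); loss: 8·δ^4/(1−δ).
No profitable deviation ⇔ 36(1−δ^4) ≤ 8·δ^4, i.e. δ^4 ≥ 36/(36+8) = 9/11.
Hence δ ≥ (9/11)^(1/4) ≈ 0.951.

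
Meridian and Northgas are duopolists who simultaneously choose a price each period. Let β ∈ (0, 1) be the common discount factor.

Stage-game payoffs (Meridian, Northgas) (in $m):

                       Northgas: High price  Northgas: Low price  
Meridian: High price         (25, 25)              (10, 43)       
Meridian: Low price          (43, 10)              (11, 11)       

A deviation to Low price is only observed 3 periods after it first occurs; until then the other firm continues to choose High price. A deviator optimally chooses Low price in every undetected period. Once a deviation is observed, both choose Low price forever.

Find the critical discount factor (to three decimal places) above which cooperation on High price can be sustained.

0.825

Deviating for the 3 undetected periods gains 43−25 = 18 per period over cooperation, then loses 25−11 = 14 per period forever once punishment starts.
Gain: 18(1 + β + … + β^2); loss: 14·β^3/(1−β).
No profitable deviation ⇔ 18(1−β^3) ≤ 14·β^3, i.e. β^3 ≥ 18/(18+14) = 9/16.
Hence β ≥ (9/16)^(1/3) ≈ 0.825.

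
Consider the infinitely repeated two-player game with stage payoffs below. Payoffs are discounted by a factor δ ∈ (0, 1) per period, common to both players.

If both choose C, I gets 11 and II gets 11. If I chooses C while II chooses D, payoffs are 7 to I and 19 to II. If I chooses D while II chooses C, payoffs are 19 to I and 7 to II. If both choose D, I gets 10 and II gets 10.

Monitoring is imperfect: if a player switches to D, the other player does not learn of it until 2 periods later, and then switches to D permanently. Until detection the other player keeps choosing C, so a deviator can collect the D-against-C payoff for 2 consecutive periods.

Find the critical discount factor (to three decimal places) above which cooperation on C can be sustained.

The best deviation is to choose D for all 2 undetected periods, earning 19 each, then 10 forever once detected.
Deviation value: 19(1−δ^2)/(1−δ) + 10δ^2/(1−δ); cooperation value: 11/(1−δ).
IC: 11 ≥ 19(1−δ^2) + 10δ^2 = 19 − 9δ^2.
So δ^2 ≥ 8/9, giving δ ≥ (8/9)^(1/2) ≈ 0.943.

0.943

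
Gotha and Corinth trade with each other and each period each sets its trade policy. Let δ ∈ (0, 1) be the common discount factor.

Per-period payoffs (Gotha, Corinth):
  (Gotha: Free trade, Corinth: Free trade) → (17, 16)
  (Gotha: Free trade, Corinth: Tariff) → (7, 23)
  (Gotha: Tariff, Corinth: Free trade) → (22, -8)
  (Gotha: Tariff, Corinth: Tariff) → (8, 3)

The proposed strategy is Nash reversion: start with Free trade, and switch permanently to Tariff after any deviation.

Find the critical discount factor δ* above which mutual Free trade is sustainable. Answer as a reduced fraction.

5/14

Gotha: cooperation gives 17 each period; deviation gives 22 once then 8 forever.
  17/(1−δ) ≥ 22 + 8δ/(1−δ) ⇒ δ ≥ 5/14.
Corinth: cooperation gives 16 each period; deviation gives 23 once then 3 forever.
  δ ≥ 7/20.
Both must hold, so the binding constraint is Gotha's: δ ≥ 5/14.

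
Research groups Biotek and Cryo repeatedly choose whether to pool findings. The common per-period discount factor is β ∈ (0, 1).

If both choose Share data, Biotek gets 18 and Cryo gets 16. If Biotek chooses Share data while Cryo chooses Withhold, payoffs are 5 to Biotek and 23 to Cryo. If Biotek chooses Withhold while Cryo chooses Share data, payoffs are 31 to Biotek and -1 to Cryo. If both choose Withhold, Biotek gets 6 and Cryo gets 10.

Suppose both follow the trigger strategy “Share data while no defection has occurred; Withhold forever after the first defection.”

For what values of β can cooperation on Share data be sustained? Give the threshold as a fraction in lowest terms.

7/13

For Biotek: deviation gain 31−18 = 13, per-period punishment loss 18−6 = 12. IC gives β ≥ 13/25.
For Cryo: gain 7, loss 6 per period, so β ≥ 7/13.
The tighter constraint is Cryo's, so cooperation needs β ≥ 7/13.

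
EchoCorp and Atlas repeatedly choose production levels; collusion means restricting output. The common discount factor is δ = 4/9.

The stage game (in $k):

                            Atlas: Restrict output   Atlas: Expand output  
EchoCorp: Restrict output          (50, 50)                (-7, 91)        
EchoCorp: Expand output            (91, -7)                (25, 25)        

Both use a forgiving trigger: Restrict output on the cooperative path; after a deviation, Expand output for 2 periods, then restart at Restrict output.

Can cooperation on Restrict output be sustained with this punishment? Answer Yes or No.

No

A one-shot deviation gives 91 now, then 25 for 2 periods, then back to 50.
Gain from deviating: (91−50) today; loss: (50−25) in each of the next 2 periods.
No-deviation condition: (50−25)(δ+…+δ^2) ≥ 91−50, i.e. δ+…+δ^2 ≥ 41/25.
At δ = 4/9: δ+…+δ^2 = 0.6420 < 1.6400.
So cooperation is not sustainable.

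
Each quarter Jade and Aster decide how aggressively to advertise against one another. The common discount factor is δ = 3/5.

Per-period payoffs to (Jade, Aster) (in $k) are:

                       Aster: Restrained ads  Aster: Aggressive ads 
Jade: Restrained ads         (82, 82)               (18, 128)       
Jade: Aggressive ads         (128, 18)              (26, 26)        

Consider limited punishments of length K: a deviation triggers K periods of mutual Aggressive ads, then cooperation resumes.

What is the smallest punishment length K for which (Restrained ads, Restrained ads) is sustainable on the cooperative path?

IC: δ(1−δ^K)/(1−δ) ≥ (128−82)/(82−26) = 23/28.
With δ = 3/5: need 1 − δ^K ≥ 23/28·(1−3/5)/(3/5), i.e. δ^K ≤ 0.4524.
Since (3/5)^1 = 0.6000 and (3/5)^2 = 0.3600, the smallest such K is 2.

2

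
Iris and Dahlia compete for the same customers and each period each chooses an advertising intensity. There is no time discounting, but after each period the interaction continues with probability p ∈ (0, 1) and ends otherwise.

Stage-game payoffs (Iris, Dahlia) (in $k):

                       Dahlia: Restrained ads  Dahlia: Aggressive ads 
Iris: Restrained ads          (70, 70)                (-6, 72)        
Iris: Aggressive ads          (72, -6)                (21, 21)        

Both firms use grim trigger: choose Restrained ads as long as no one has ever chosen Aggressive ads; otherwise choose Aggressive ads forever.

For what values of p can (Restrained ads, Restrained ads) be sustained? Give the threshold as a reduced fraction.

Expected cooperation value is 70 + p·70 + p²·70 + … = 70/(1−p); deviation gives 72 + p·21/(1−p).
70 ≥ 72(1−p) + 21p ⇒ 51p ≥ 2 ⇒ p ≥ 2/51.

2/51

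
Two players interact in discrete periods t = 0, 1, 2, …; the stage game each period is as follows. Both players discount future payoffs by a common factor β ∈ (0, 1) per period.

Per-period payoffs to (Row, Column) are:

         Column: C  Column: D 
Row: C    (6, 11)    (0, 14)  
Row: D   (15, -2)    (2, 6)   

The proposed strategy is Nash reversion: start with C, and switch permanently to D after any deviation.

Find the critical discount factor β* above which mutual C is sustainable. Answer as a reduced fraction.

9/13

Row: cooperation gives 6 each period; deviation gives 15 once then 2 forever.
  6/(1−β) ≥ 15 + 2β/(1−β) ⇒ β ≥ 9/13.
Column: cooperation gives 11 each period; deviation gives 14 once then 6 forever.
  β ≥ 3/8.
Both must hold, so the binding constraint is Row's: β ≥ 9/13.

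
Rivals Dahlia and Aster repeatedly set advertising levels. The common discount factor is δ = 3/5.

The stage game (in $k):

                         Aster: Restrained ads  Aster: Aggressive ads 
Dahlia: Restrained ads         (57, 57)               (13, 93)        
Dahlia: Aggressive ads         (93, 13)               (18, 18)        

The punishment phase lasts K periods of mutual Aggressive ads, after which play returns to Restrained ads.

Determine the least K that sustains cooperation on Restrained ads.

IC: δ(1−δ^K)/(1−δ) ≥ (93−57)/(57−18) = 12/13.
With δ = 3/5: need 1 − δ^K ≥ 12/13·(1−3/5)/(3/5), i.e. δ^K ≤ 0.3846.
Since (3/5)^1 = 0.6000 and (3/5)^2 = 0.3600, the smallest such K is 2.

2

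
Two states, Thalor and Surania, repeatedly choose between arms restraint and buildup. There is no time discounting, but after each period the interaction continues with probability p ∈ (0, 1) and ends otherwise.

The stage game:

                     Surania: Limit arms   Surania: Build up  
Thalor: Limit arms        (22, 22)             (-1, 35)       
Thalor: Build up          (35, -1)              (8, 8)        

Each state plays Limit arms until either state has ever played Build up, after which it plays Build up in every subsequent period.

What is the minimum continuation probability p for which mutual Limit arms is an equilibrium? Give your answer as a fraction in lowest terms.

13/27

With no time discounting, the continuation probability p plays the role of the discount factor.
Grim-trigger IC: 22/(1−p) ≥ 35 + 8p/(1−p) ⇒ p ≥ (35−22)/(35−8) = 13/27.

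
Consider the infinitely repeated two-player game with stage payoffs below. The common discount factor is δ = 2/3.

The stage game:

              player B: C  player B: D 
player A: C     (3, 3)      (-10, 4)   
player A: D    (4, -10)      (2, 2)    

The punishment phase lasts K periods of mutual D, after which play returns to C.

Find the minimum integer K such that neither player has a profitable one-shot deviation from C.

2

Need Σ_{k=1}^{K} δ^k ≥ (4−3)/(3−2) = 1.0000 at δ = 2/3.
At K = 1 the sum is 0.6667 < 1.0000; at K = 2 it is 1.1111 ≥ 1.0000.
So the minimum punishment length is K = 2.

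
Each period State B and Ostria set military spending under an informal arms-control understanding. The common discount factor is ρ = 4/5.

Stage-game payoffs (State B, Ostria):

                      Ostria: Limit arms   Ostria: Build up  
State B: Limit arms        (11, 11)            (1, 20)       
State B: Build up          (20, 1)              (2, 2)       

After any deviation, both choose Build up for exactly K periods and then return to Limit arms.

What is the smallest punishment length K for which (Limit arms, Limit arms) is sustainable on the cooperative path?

Need Σ_{k=1}^{K} ρ^k ≥ (20−11)/(11−2) = 1.0000 at ρ = 4/5.
At K = 1 the sum is 0.8000 < 1.0000; at K = 2 it is 1.4400 ≥ 1.0000.
So the minimum punishment length is K = 2.

2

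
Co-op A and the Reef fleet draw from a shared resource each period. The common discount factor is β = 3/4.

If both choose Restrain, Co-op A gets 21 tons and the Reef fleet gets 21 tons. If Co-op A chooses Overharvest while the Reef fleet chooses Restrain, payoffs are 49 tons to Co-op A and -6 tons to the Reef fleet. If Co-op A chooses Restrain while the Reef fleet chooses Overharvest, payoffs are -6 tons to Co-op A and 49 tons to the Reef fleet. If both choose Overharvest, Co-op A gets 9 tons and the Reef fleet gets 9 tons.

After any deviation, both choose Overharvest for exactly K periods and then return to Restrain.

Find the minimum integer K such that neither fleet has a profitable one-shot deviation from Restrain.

6

No profitable deviation requires (21−9)(β+…+β^K) ≥ 49−21, i.e. β+…+β^K ≥ 7/3 ≈ 2.3333.
With β = 3/4, the partial sums are K=1: 0.7500, K=2: 1.3125, K=3: 1.7344, K=4: 2.0508, K=5: 2.2881, K=6: 2.4661.
K = 6 is the first length at which the sum reaches 2.3333.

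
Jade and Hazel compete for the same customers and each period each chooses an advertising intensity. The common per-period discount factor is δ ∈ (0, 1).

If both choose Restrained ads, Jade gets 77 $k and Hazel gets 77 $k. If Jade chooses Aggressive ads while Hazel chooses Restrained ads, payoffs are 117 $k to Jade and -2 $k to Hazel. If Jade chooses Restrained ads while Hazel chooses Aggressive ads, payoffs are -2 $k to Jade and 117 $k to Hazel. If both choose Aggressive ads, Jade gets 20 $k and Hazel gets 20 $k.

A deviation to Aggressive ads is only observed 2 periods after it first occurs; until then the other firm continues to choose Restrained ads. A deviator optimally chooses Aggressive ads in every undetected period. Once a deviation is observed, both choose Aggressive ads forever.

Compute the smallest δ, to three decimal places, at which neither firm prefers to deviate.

0.642

Deviating for the 2 undetected periods gains 117−77 = 40 per period over cooperation, then loses 77−20 = 57 per period forever once punishment starts.
Gain: 40(1 + δ + … + δ^1); loss: 57·δ^2/(1−δ).
No profitable deviation ⇔ 40(1−δ^2) ≤ 57·δ^2, i.e. δ^2 ≥ 40/(40+57) = 40/97.
Hence δ ≥ (40/97)^(1/2) ≈ 0.642.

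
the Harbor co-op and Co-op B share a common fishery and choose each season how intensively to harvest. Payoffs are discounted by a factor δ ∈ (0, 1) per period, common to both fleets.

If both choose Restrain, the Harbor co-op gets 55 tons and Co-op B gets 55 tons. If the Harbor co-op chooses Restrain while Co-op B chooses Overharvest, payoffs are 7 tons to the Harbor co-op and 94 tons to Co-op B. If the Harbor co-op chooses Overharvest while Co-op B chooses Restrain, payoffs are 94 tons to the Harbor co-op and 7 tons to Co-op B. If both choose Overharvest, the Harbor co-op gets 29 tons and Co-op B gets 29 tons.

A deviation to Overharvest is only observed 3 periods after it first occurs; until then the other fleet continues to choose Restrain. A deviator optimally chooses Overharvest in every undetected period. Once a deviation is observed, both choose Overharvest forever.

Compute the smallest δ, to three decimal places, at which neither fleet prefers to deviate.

0.843

A deviator earns 94 for 3 periods, then 29 forever; cooperating earns 55 forever. Multiplying the IC by (1−δ):
55 ≥ 94(1−δ^3) + 29δ^3, so 65·δ^3 ≥ 39 and δ^3 ≥ 3/5.
δ ≥ (3/5)^(1/3) ≈ 0.843.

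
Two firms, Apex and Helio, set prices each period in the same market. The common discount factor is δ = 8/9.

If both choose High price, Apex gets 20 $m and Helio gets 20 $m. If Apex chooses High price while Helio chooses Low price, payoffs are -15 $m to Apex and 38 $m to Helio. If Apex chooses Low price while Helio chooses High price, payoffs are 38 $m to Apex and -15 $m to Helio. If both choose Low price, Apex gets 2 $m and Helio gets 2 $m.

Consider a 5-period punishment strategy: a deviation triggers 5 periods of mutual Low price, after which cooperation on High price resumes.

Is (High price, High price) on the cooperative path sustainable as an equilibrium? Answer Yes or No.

IC: δ+…+δ^5 ≥ (38−20)/(20−2) = 1.
At δ = 8/9: partial sum = 3.5606 ≥ 1.0000. Cooperation sustainable.

Yes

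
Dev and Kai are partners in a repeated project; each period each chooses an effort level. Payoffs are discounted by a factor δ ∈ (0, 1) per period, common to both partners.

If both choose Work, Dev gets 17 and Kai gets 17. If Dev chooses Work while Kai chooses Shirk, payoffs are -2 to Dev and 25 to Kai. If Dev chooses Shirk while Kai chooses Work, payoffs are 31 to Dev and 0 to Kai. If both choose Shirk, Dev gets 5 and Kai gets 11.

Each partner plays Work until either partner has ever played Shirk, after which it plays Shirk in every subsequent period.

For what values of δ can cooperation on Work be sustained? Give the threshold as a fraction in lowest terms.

4/7

For Dev: deviation gain 31−17 = 14, per-period punishment loss 17−5 = 12. IC gives δ ≥ 14/26 = 7/13.
For Kai: gain 8, loss 6 per period, so δ ≥ 8/14 = 4/7.
The tighter constraint is Kai's, so cooperation needs δ ≥ 4/7.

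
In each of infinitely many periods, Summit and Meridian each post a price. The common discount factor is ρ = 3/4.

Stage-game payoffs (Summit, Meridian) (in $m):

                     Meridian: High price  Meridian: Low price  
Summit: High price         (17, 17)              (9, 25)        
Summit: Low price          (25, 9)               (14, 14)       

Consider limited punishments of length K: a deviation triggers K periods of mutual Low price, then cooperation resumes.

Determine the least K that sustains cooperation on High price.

No profitable deviation requires (17−14)(ρ+…+ρ^K) ≥ 25−17, i.e. ρ+…+ρ^K ≥ 8/3 ≈ 2.6667.
With ρ = 3/4, the partial sums are K=1: 0.7500, K=2: 1.3125, …, K=6: 2.4661, K=7: 2.5995, K=8: 2.6997.
K = 8 is the first length at which the sum reaches 2.6667.

8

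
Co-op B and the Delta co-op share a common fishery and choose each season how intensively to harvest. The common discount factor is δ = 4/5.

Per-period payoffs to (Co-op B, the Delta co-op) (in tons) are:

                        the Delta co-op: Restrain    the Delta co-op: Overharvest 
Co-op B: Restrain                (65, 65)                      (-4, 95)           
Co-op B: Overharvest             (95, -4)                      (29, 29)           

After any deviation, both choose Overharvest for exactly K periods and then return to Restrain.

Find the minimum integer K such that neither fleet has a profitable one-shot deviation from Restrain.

2

No profitable deviation requires (65−29)(δ+…+δ^K) ≥ 95−65, i.e. δ+…+δ^K ≥ 5/6 ≈ 0.8333.
With δ = 4/5, the partial sums are K=1: 0.8000, K=2: 1.4400.
K = 2 is the first length at which the sum reaches 0.8333.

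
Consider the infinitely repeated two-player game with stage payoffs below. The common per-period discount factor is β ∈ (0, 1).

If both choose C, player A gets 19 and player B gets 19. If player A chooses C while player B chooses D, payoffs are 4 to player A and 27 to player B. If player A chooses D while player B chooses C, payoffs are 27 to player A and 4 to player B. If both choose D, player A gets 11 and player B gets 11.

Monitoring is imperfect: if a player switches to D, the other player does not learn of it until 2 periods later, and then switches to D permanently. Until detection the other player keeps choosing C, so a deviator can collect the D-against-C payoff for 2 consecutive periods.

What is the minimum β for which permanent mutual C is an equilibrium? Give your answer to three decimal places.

A deviator earns 27 for 2 periods, then 11 forever; cooperating earns 19 forever. Multiplying the IC by (1−β):
19 ≥ 27(1−β^2) + 11β^2, so 16·β^2 ≥ 8 and β^2 ≥ 1/2.
β ≥ (1/2)^(1/2) ≈ 0.707.

0.707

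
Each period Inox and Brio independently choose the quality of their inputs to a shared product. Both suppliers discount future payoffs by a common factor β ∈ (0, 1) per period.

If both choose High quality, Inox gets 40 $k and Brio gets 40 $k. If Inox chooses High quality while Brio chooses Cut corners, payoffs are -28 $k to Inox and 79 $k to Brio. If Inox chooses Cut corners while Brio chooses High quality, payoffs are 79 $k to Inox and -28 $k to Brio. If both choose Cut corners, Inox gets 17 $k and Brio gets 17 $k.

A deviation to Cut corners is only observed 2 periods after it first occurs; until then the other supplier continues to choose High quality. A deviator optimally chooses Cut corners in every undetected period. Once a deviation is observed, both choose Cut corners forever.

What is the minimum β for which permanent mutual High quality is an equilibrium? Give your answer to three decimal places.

0.793

A deviator earns 79 for 2 periods, then 17 forever; cooperating earns 40 forever. Multiplying the IC by (1−β):
40 ≥ 79(1−β^2) + 17β^2, so 62·β^2 ≥ 39 and β^2 ≥ 39/62.
β ≥ (39/62)^(1/2) ≈ 0.793.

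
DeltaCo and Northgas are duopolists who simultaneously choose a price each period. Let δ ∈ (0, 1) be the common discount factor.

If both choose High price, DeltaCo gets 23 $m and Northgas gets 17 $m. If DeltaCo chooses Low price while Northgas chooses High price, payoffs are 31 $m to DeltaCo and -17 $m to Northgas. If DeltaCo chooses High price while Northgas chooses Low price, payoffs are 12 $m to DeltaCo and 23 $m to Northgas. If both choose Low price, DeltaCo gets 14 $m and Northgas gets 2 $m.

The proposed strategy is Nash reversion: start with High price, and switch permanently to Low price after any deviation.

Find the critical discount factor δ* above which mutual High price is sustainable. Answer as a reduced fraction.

DeltaCo's threshold: (31−23)/(31−14) = 8/17.
Northgas's threshold: (23−17)/(23−2) = 2/7.
8/17 > 2/7, so DeltaCo binds and δ* = 8/17.

8/17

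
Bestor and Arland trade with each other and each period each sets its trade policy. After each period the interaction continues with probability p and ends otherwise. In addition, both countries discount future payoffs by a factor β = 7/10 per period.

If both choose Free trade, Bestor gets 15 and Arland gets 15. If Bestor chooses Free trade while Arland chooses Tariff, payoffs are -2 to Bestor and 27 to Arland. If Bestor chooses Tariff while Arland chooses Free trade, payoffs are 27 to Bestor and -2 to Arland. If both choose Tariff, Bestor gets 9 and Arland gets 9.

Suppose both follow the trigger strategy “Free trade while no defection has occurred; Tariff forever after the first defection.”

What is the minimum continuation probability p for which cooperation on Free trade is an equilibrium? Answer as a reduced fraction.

20/21

Expected continuation weight on next period's payoff is β·p = 7/10·p, which plays the role of the discount factor.
Cooperation requires 7/10·p ≥ (27−15)/(27−9) = 2/3, hence p ≥ 20/21.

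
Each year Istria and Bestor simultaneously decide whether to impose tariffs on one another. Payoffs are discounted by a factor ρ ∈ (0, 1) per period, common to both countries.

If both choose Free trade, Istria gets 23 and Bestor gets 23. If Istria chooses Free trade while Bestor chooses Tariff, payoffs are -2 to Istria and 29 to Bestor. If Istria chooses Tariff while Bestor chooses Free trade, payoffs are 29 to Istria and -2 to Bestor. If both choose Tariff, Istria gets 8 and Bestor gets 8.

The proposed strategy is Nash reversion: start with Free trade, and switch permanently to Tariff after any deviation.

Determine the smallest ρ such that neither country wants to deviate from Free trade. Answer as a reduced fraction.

2/7

23/(1−ρ) ≥ 29 + 8ρ/(1−ρ)
23 ≥ 29 − 21ρ
ρ ≥ 6/21 = 2/7.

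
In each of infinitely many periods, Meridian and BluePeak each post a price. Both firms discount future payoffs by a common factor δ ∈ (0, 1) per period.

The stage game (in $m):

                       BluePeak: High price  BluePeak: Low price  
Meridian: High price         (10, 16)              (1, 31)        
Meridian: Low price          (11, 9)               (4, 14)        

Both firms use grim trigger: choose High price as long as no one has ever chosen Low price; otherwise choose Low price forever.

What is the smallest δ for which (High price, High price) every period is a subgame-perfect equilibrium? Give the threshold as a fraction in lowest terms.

15/17

Meridian's threshold: (11−10)/(11−4) = 1/7.
BluePeak's threshold: (31−16)/(31−14) = 15/17.
1/7 < 15/17, so BluePeak binds and δ* = 15/17.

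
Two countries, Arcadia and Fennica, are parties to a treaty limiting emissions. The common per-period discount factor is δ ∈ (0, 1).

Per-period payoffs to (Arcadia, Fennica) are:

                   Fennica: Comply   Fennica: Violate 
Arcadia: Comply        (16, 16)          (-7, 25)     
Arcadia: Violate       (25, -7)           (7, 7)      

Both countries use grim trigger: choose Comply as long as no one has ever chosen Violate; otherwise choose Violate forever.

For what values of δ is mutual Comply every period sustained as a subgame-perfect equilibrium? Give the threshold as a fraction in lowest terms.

Cooperation forever yields 16 each period: 16/(1−δ).
Deviating yields 25 once, then 7 forever: 25 + 7δ/(1−δ).
No profitable deviation requires 16/(1−δ) ≥ 25 + 7δ/(1−δ).
Multiplying by (1−δ): 16 ≥ 25(1−δ) + 7δ = 25 − 18δ.
So 18δ ≥ 9, i.e. δ ≥ 9/18 = 1/2.

1/2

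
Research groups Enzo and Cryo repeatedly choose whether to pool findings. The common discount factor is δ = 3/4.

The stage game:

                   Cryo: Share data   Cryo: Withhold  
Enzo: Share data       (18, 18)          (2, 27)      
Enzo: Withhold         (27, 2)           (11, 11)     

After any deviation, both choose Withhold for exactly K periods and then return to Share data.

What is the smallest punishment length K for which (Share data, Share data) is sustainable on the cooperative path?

No profitable deviation requires (18−11)(δ+…+δ^K) ≥ 27−18, i.e. δ+…+δ^K ≥ 9/7 ≈ 1.2857.
With δ = 3/4, the partial sums are K=1: 0.7500, K=2: 1.3125.
K = 2 is the first length at which the sum reaches 1.2857.

2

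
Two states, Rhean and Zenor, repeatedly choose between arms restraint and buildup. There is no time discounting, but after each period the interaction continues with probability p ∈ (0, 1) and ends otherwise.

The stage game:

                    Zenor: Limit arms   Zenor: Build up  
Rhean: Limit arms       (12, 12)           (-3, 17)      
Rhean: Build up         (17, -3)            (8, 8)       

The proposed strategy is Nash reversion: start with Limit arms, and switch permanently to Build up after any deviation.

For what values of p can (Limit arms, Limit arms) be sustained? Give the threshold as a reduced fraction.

5/9

Expected cooperation value is 12 + p·12 + p²·12 + … = 12/(1−p); deviation gives 17 + p·8/(1−p).
12 ≥ 17(1−p) + 8p ⇒ 9p ≥ 5 ⇒ p ≥ 5/9.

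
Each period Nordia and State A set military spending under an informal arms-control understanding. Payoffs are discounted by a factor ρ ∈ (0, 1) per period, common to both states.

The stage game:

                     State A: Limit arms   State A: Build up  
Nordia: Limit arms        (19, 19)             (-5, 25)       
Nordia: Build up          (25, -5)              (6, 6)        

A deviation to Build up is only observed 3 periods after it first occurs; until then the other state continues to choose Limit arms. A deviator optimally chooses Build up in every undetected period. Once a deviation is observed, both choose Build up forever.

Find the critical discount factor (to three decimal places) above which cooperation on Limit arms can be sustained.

0.681

A deviator earns 25 for 3 periods, then 6 forever; cooperating earns 19 forever. Multiplying the IC by (1−ρ):
19 ≥ 25(1−ρ^3) + 6ρ^3, so 19·ρ^3 ≥ 6 and ρ^3 ≥ 6/19.
ρ ≥ (6/19)^(1/3) ≈ 0.681.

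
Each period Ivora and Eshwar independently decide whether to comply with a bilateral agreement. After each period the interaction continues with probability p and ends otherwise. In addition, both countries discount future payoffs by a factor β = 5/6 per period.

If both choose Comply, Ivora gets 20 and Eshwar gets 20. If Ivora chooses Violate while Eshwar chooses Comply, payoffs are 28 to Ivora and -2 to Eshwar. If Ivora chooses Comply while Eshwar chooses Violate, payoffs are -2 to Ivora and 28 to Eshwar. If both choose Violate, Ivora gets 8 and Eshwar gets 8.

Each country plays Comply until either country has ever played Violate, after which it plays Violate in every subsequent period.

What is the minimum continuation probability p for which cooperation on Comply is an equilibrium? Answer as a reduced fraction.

With continuation probability p and discount β, the effective per-period discount factor is βp.
Grim-trigger IC: βp ≥ (28−20)/(28−8) = 2/5.
So p ≥ (2/5)/(5/6) = 12/25.

12/25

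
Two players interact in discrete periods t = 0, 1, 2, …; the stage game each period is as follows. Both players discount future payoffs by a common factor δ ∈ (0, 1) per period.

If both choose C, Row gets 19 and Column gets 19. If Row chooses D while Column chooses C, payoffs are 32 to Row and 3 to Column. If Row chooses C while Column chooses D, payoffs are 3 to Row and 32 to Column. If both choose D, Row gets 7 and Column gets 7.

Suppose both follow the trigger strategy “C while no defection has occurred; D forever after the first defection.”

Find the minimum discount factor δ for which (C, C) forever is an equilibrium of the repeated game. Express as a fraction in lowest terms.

13/25

Cooperation forever yields 19 each period: 19/(1−δ).
Deviating yields 32 once, then 7 forever: 32 + 7δ/(1−δ).
No profitable deviation requires 19/(1−δ) ≥ 32 + 7δ/(1−δ).
Multiplying by (1−δ): 19 ≥ 32(1−δ) + 7δ = 32 − 25δ.
So 25δ ≥ 13, i.e. δ ≥ 13/25.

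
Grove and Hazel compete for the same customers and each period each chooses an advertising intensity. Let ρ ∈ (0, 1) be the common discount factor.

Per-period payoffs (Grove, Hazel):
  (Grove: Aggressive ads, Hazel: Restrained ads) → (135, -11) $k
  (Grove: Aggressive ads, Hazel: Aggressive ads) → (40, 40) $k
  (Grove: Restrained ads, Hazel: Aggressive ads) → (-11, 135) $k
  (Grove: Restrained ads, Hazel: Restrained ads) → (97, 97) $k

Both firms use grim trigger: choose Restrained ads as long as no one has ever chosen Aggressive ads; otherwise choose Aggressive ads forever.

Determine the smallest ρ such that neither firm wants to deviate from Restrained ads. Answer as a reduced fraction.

Cooperation forever yields 97 each period: 97/(1−ρ).
Deviating yields 135 once, then 40 forever: 135 + 40ρ/(1−ρ).
No profitable deviation requires 97/(1−ρ) ≥ 135 + 40ρ/(1−ρ).
Multiplying by (1−ρ): 97 ≥ 135(1−ρ) + 40ρ = 135 − 95ρ.
So 95ρ ≥ 38, i.e. ρ ≥ 38/95 = 2/5.

2/5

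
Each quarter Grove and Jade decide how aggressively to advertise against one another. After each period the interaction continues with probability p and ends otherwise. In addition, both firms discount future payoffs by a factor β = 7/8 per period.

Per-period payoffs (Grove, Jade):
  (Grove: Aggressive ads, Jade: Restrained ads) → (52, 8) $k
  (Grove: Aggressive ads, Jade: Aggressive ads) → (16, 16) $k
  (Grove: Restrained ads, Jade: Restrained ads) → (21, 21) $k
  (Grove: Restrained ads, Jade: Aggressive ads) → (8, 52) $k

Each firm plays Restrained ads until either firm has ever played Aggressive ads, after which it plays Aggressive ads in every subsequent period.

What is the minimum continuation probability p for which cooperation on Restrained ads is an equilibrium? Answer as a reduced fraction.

Expected continuation weight on next period's payoff is β·p = 7/8·p, which plays the role of the discount factor.
Cooperation requires 7/8·p ≥ (52−21)/(52−16) = 31/36, hence p ≥ 62/63.

62/63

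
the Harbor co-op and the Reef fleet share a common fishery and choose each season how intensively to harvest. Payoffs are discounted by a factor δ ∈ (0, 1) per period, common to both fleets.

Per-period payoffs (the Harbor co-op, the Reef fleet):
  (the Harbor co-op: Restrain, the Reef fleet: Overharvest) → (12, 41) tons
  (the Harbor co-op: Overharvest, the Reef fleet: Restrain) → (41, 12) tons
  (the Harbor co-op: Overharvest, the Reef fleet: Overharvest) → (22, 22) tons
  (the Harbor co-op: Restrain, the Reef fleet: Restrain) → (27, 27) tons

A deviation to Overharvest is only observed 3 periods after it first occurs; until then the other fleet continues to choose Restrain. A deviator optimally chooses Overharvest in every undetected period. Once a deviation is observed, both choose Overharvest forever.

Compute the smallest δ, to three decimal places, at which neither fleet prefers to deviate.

0.903

The best deviation is to choose Overharvest for all 3 undetected periods, earning 41 each, then 22 forever once detected.
Deviation value: 41(1−δ^3)/(1−δ) + 22δ^3/(1−δ); cooperation value: 27/(1−δ).
IC: 27 ≥ 41(1−δ^3) + 22δ^3 = 41 − 19δ^3.
So δ^3 ≥ 14/19, giving δ ≥ (14/19)^(1/3) ≈ 0.903.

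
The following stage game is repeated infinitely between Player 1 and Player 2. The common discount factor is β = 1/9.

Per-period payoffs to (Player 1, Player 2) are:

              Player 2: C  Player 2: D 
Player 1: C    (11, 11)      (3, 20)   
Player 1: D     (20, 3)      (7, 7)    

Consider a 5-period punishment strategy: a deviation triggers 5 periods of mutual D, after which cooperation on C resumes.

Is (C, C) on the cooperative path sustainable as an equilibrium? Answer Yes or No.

IC: β+…+β^5 ≥ (20−11)/(11−7) = 9/4.
At β = 1/9: partial sum = 0.1250 < 2.2500. Cooperation not sustainable.

No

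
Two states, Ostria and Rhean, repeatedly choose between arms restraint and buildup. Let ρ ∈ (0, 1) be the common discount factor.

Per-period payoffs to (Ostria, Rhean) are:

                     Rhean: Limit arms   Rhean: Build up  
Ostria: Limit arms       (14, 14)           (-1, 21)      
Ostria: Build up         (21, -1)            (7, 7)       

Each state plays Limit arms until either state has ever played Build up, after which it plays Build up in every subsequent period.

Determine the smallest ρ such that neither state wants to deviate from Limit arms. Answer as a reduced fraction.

14/(1−ρ) ≥ 21 + 7ρ/(1−ρ)
14 ≥ 21 − 14ρ
ρ ≥ 7/14 = 1/2.

1/2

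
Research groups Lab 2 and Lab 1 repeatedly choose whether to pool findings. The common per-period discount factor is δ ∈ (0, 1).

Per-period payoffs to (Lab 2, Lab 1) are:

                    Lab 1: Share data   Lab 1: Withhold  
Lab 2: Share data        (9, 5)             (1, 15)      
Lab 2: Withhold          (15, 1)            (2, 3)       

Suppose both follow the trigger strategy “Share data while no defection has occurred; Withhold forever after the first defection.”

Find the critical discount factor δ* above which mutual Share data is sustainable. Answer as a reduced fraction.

Lab 2: cooperation gives 9 each period; deviation gives 15 once then 2 forever.
  9/(1−δ) ≥ 15 + 2δ/(1−δ) ⇒ δ ≥ 6/13.
Lab 1: cooperation gives 5 each period; deviation gives 15 once then 3 forever.
  δ ≥ 10/12 = 5/6.
Both must hold, so the binding constraint is Lab 1's: δ ≥ 5/6.

5/6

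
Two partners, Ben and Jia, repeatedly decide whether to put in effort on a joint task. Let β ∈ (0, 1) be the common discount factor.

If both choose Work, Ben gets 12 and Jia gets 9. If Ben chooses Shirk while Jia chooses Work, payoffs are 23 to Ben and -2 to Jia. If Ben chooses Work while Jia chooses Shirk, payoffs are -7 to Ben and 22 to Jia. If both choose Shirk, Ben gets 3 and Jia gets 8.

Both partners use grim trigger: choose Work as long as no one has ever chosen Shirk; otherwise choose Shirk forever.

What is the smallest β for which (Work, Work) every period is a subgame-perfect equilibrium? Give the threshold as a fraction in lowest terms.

Ben's threshold: (23−12)/(23−3) = 11/20.
Jia's threshold: (22−9)/(22−8) = 13/14.
11/20 < 13/14, so Jia binds and β* = 13/14.

13/14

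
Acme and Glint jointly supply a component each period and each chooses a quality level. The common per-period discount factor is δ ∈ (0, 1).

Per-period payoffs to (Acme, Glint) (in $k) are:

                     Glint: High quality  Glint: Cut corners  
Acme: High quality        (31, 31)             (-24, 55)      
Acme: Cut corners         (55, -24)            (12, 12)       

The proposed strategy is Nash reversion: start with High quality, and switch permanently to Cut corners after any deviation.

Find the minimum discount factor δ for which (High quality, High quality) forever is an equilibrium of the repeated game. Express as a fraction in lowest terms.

One-period gain from deviating is 55 − 31 = 24. The loss is 31 − 12 = 19 in every subsequent period, with present value 19·δ/(1−δ).
Deviation is unprofitable when 19·δ/(1−δ) ≥ 24, i.e. δ/(1−δ) ≥ 24/19.
Equivalently δ ≥ 24/(24+19) = 24/43.

24/43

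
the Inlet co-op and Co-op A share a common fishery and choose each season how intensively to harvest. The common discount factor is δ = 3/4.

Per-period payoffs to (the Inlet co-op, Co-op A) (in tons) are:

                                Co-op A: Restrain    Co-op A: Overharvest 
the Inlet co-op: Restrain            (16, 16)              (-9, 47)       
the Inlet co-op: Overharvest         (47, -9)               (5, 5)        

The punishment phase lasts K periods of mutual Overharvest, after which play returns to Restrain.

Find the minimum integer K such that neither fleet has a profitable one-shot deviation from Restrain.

10

No profitable deviation requires (16−5)(δ+…+δ^K) ≥ 47−16, i.e. δ+…+δ^K ≥ 31/11 ≈ 2.8182.
With δ = 3/4, the partial sums are K=1: 0.7500, K=2: 1.3125, …, K=8: 2.6997, K=9: 2.7747, K=10: 2.8311.
K = 10 is the first length at which the sum reaches 2.8182.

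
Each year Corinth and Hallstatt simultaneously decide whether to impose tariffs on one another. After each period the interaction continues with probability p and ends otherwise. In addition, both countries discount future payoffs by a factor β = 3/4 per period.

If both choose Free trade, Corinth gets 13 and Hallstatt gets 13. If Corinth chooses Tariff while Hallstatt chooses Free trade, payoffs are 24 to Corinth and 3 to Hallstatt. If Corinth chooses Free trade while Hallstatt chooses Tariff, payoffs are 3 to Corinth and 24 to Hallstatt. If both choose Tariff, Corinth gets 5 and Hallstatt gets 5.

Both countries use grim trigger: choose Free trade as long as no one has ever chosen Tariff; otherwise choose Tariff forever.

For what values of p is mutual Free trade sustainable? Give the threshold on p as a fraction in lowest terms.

44/57

With continuation probability p and discount β, the effective per-period discount factor is βp.
Grim-trigger IC: βp ≥ (24−13)/(24−5) = 11/19.
So p ≥ (11/19)/(3/4) = 44/57.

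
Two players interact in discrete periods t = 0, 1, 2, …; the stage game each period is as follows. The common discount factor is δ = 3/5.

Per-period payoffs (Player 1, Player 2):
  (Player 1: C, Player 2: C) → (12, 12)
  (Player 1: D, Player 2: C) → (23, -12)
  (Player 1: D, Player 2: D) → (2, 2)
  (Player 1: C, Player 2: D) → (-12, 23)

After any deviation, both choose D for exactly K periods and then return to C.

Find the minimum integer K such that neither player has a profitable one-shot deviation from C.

No profitable deviation requires (12−2)(δ+…+δ^K) ≥ 23−12, i.e. δ+…+δ^K ≥ 11/10 ≈ 1.1000.
With δ = 3/5, the partial sums are K=1: 0.6000, K=2: 0.9600, K=3: 1.1760.
K = 3 is the first length at which the sum reaches 1.1000.

3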